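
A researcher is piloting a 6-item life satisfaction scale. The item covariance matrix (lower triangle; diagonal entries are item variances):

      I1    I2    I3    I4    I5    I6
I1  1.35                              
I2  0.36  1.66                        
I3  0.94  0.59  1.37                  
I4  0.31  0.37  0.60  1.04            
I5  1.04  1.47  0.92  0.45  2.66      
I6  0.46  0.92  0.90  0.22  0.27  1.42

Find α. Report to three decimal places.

α = 0.809

sum of item variances = 1.35 + 1.66 + 1.37 + 1.04 + 2.66 + 1.42 = 9.50
Σ_{i<j} σ_ij = 9.82
σ²_total = 9.50 + 2 × 9.82 = 29.14
α = (k/(k−1))·(1 − sum of item variances/σ²_total) = (6/5)·(1 − 9.50/29.14) = 0.809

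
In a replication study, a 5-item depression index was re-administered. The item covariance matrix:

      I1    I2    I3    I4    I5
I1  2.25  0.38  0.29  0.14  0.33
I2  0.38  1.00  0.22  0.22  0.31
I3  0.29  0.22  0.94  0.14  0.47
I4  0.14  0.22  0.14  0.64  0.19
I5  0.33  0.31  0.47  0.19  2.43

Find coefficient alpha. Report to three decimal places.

α = 0.532

sum of item variances = 2.25 + 1.00 + 0.94 + 0.64 + 2.43 = 7.26
Sum of the distinct covariances = 2.69
σ²_total = 7.26 + 2 × 2.69 = 12.64
α = (k/(k−1))·(1 − sum of item variances/σ²_total) = (5/4)·(1 − 7.26/12.64) = 0.532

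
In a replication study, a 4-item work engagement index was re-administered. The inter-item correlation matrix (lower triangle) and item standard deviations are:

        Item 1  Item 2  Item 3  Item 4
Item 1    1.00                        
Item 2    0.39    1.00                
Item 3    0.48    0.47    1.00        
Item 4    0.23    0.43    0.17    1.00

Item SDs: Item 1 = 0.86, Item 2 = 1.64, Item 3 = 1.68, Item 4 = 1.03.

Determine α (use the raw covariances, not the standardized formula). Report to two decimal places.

Σσ²ᵢ = 0.86² + 1.64² + 1.68² + 1.03² = 7.3125
Covariances σ_ij = r_ij · s_i · s_j:
  σ(Item 1,Item 2) = 0.39 × 0.86 × 1.64 = 0.5501
  σ(Item 1,Item 3) = 0.48 × 0.86 × 1.68 = 0.6935
  σ(Item 1,Item 4) = 0.23 × 0.86 × 1.03 = 0.2037
  σ(Item 2,Item 3) = 0.47 × 1.64 × 1.68 = 1.2949
  σ(Item 2,Item 4) = 0.43 × 1.64 × 1.03 = 0.7264
  σ(Item 3,Item 4) = 0.17 × 1.68 × 1.03 = 0.2942
σ²_T = Σσ²ᵢ + 2·Σσ_ij = 7.3125 + 2 × 3.7628 = 14.8381
α = (4/3)·(1 − 7.3125/14.8381) = 0.68

α = 0.68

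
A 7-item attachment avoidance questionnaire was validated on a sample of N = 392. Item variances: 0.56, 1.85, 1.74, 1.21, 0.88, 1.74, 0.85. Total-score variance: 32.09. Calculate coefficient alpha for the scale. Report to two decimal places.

Σσᵢ² = 0.56 + 1.85 + 1.74 + 1.21 + 0.88 + 1.74 + 0.85 = 8.83
α = (k/(k−1))·(1 − Σσᵢ²/σ²_T) = (7/6)·(1 − 8.83/32.09) = 0.85

coefficient alpha = 0.85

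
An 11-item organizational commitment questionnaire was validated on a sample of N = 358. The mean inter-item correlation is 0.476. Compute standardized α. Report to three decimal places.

Standardized α = k·r̄ / (1 + (k−1)·r̄) = 11 × 0.476 / (1 + 10 × 0.476)
  = 5.2360 / 5.7600 = 0.909

standardized α = 0.909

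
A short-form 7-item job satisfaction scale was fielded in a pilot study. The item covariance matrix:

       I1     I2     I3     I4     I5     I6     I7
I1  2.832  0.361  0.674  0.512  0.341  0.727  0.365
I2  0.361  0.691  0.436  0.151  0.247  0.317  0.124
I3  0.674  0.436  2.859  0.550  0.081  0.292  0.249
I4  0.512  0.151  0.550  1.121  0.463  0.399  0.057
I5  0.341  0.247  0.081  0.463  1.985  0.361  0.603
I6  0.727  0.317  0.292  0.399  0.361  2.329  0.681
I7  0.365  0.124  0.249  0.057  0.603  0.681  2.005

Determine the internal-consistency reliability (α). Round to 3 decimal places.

α = 0.626

Σσᵢ² = 2.832 + 0.691 + 2.859 + 1.121 + 1.985 + 2.329 + 2.005 = 13.822
Σ_{i<j} σ_ij = 7.991
σ²_T = 13.822 + 2 × 7.991 = 29.804
α = (k/(k−1))·(1 − Σσᵢ²/σ²_T) = (7/6)·(1 − 13.822/29.804) = 0.626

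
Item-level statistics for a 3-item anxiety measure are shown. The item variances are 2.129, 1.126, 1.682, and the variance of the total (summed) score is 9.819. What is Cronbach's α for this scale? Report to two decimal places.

Cronbach's α = 0.75

sum of item variances = 2.129 + 1.126 + 1.682 = 4.937
α = (k/(k−1))·(1 − sum of item variances/Var(T)) = (3/2)·(1 − 4.937/9.819) = 0.75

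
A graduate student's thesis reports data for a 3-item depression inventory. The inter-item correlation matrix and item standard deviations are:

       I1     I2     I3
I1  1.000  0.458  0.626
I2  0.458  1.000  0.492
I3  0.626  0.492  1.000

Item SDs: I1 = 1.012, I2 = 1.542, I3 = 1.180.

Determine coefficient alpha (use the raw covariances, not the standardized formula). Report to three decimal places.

α = 0.744

Σσ²ᵢ = 1.012² + 1.542² + 1.180² = 4.7943
Covariances σ_ij = r_ij · s_i · s_j:
  σ(I1,I2) = 0.458 × 1.012 × 1.542 = 0.7147
  σ(I1,I3) = 0.626 × 1.012 × 1.180 = 0.7475
  σ(I2,I3) = 0.492 × 1.542 × 1.180 = 0.8952
σ²_T = Σσ²ᵢ + 2·Σσ_ij = 4.7943 + 2 × 2.3574 = 9.5091
α = (3/2)·(1 − 4.7943/9.5091) = 0.744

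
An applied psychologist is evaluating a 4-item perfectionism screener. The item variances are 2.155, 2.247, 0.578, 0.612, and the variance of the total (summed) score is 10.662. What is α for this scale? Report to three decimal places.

α = 0.634

Σσ²ᵢ = 2.155 + 2.247 + 0.578 + 0.612 = 5.592
α = (k/(k−1))·(1 − Σσ²ᵢ/total variance) = (4/3)·(1 − 5.592/10.662) = 0.634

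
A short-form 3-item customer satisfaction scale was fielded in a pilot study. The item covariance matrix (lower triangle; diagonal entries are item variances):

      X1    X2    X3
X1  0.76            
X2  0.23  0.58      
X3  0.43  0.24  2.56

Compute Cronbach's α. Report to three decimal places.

ΣVar(i) = 0.76 + 0.58 + 2.56 = 3.90
Sum of off-diagonal covariances = 0.90
total variance = 3.90 + 2 × 0.90 = 5.70
α = (k/(k−1))·(1 − ΣVar(i)/total variance) = (3/2)·(1 − 3.90/5.70) = 0.474

α = 0.474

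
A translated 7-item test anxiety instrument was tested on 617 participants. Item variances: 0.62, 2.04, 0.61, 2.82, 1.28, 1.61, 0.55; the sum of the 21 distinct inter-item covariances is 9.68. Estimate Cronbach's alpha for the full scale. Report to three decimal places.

Σσ²ᵢ = 0.62 + 2.04 + 0.61 + 2.82 + 1.28 + 1.61 + 0.55 = 9.53
Sum of distinct covariances = 9.68
Var(T) = Σσ²ᵢ + 2·Σcov = 9.53 + 2 × 9.68 = 28.89
α = (7/6)·(1 − 9.53/28.89) = 0.782

Cronbach's alpha = 0.782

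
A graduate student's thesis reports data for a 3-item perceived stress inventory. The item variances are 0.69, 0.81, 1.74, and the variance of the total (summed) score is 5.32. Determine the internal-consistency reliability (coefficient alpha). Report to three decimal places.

α = 0.586

Σσ²ᵢ = 0.69 + 0.81 + 1.74 = 3.24
α = (k/(k−1))·(1 − Σσ²ᵢ/total variance) = (3/2)·(1 − 3.24/5.32) = 0.586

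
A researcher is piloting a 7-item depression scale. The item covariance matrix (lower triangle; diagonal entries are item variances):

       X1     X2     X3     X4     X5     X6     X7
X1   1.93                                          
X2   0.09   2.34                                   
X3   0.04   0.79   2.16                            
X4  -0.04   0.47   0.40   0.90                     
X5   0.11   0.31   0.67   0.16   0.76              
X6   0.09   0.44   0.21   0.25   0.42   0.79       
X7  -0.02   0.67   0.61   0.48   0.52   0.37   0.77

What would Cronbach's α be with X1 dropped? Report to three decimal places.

Cronbach's α = 0.764

Remaining items: X2, X3, X4, X5, X6, X7 (k = 6).
Σσᵢ² = 2.34 + 2.16 + 0.90 + 0.76 + 0.79 + 0.77 = 7.72
total variance = 7.72 + 2 × 6.77 = 21.26
α (item deleted) = (6/5)·(1 − 7.72/21.26) = 0.764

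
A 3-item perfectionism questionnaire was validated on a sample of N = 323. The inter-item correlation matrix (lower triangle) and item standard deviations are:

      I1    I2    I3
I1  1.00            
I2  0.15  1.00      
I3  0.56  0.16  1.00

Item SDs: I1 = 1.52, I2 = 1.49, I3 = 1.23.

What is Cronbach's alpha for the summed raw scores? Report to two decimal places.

Cronbach's alpha = 0.54

Σσ²ᵢ = 1.52² + 1.49² + 1.23² = 6.0434
Covariances σ_ij = r_ij · s_i · s_j:
  σ(I1,I2) = 0.15 × 1.52 × 1.49 = 0.3397
  σ(I1,I3) = 0.56 × 1.52 × 1.23 = 1.0470
  σ(I2,I3) = 0.16 × 1.49 × 1.23 = 0.2932
σ²_T = Σσ²ᵢ + 2·Σσ_ij = 6.0434 + 2 × 1.6799 = 9.4032
α = (3/2)·(1 − 6.0434/9.4032) = 0.54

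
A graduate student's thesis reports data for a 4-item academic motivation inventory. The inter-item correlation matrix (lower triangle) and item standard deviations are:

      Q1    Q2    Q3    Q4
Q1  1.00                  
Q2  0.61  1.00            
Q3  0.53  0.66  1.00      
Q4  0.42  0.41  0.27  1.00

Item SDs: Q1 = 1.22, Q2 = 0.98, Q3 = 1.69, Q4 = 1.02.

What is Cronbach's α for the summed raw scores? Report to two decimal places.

Σσ²ᵢ = 1.22² + 0.98² + 1.69² + 1.02² = 6.3453
Covariances σ_ij = r_ij · s_i · s_j:
  σ(Q1,Q2) = 0.61 × 1.22 × 0.98 = 0.7293
  σ(Q1,Q3) = 0.53 × 1.22 × 1.69 = 1.0928
  σ(Q1,Q4) = 0.42 × 1.22 × 1.02 = 0.5226
  σ(Q2,Q3) = 0.66 × 0.98 × 1.69 = 1.0931
  σ(Q2,Q4) = 0.41 × 0.98 × 1.02 = 0.4098
  σ(Q3,Q4) = 0.27 × 1.69 × 1.02 = 0.4654
σ²_T = Σσ²ᵢ + 2·Σσ_ij = 6.3453 + 2 × 4.3130 = 14.9713
α = (4/3)·(1 − 6.3453/14.9713) = 0.77

Cronbach's α = 0.77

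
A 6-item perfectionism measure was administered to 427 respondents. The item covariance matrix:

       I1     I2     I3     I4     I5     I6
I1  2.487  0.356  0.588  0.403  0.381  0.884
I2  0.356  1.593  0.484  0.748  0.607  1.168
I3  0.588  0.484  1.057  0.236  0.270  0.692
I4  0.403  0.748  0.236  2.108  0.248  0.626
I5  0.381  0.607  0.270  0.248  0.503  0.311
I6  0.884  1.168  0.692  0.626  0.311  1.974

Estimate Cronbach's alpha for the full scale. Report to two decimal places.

Cronbach's alpha = 0.75

sum of item variances = 2.487 + 1.593 + 1.057 + 2.108 + 0.503 + 1.974 = 9.722
Σ_{i<j} σ_ij = 8.002
total variance = 9.722 + 2 × 8.002 = 25.726
α = (k/(k−1))·(1 − sum of item variances/total variance) = (6/5)·(1 − 9.722/25.726) = 0.75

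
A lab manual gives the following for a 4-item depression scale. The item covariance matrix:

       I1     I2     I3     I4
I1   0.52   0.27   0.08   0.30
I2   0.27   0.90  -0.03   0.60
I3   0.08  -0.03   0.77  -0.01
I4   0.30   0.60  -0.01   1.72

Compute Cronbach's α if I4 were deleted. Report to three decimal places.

Cronbach's α = 0.339

Remaining items: I1, I2, I3 (k = 3).
Σσᵢ² = 0.52 + 0.90 + 0.77 = 2.19
σ²_total = 2.19 + 2 × 0.32 = 2.83
α (item deleted) = (3/2)·(1 − 2.19/2.83) = 0.339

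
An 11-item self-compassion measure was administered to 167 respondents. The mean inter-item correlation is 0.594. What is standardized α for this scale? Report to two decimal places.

α = 0.94

Standardized α = k·r̄ / (1 + (k−1)·r̄) = 11 × 0.594 / (1 + 10 × 0.594)
  = 6.5340 / 6.9400 = 0.94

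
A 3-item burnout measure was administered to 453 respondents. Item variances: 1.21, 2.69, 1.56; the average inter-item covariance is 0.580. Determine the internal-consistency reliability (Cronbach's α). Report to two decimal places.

ΣVar(i) = 1.21 + 2.69 + 1.56 = 5.46
Sum of the 3 distinct covariances = 3 × 0.580 = 1.740
total variance = ΣVar(i) + 2·Σcov = 5.46 + 2 × 1.740 = 8.940
α = (3/2)·(1 − 5.46/8.940) = 0.58

Cronbach's α = 0.58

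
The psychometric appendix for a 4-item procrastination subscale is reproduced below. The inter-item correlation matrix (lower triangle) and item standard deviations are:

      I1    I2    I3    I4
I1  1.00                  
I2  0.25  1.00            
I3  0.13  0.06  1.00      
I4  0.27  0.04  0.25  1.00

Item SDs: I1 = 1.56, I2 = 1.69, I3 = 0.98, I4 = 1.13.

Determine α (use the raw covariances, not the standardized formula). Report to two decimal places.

Σσ²ᵢ = 1.56² + 1.69² + 0.98² + 1.13² = 7.5270
Covariances σ_ij = r_ij · s_i · s_j:
  σ(I1,I2) = 0.25 × 1.56 × 1.69 = 0.6591
  σ(I1,I3) = 0.13 × 1.56 × 0.98 = 0.1987
  σ(I1,I4) = 0.27 × 1.56 × 1.13 = 0.4760
  σ(I2,I3) = 0.06 × 1.69 × 0.98 = 0.0994
  σ(I2,I4) = 0.04 × 1.69 × 1.13 = 0.0764
  σ(I3,I4) = 0.25 × 0.98 × 1.13 = 0.2768
σ²_T = Σσ²ᵢ + 2·Σσ_ij = 7.5270 + 2 × 1.7864 = 11.0998
α = (4/3)·(1 − 7.5270/11.0998) = 0.43

α = 0.43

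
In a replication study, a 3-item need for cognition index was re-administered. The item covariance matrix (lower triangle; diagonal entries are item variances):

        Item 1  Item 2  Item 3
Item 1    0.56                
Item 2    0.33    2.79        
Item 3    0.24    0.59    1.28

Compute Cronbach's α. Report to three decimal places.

sum of item variances = 0.56 + 2.79 + 1.28 = 4.63
Sum of off-diagonal covariances = 1.16
total variance = 4.63 + 2 × 1.16 = 6.95
α = (k/(k−1))·(1 − sum of item variances/total variance) = (3/2)·(1 − 4.63/6.95) = 0.501

Cronbach's α = 0.501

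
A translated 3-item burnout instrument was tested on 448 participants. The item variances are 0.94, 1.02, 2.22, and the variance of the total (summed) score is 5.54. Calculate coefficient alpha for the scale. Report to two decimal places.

α = 0.37

sum of item variances = 0.94 + 1.02 + 2.22 = 4.18
α = (k/(k−1))·(1 − sum of item variances/Var(T)) = (3/2)·(1 − 4.18/5.54) = 0.37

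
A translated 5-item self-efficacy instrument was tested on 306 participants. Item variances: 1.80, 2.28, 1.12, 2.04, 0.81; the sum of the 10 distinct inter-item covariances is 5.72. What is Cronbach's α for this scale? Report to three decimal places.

Cronbach's α = 0.734

ΣVar(i) = 1.80 + 2.28 + 1.12 + 2.04 + 0.81 = 8.05
Sum of distinct covariances = 5.72
Var(T) = ΣVar(i) + 2·Σcov = 8.05 + 2 × 5.72 = 19.49
α = (5/4)·(1 − 8.05/19.49) = 0.734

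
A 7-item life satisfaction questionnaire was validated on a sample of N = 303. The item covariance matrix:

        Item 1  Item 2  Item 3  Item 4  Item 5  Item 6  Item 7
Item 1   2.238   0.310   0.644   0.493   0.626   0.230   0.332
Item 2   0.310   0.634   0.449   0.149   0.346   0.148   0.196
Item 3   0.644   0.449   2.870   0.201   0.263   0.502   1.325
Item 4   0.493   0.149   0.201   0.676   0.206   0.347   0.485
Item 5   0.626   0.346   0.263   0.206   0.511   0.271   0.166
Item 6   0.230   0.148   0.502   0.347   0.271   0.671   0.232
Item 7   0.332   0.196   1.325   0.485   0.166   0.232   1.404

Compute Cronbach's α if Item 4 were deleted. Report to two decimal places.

α = 0.71

Remaining items: Item 1, Item 2, Item 3, Item 5, Item 6, Item 7 (k = 6).
Σσᵢ² = 2.238 + 0.634 + 2.870 + 0.511 + 0.671 + 1.404 = 8.328
σ²_T = 8.328 + 2 × 6.040 = 20.408
α (item deleted) = (6/5)·(1 − 8.328/20.408) = 0.71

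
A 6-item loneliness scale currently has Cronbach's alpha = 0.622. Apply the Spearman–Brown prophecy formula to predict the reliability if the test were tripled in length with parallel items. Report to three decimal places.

predicted reliability = 0.832

Length factor m = 3
α' = m·α / (1 + (m−1)·α)
   = 3 × 0.622 / (1 + (3 − 1) × 0.622)
   = 1.8660 / 2.2440 = 0.832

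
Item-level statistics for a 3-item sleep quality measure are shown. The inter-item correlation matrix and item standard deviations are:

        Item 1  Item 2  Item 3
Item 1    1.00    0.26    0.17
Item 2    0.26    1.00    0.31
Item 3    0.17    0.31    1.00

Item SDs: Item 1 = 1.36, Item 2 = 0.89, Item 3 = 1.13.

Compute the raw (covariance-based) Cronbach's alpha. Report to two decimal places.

Σσ²ᵢ = 1.36² + 0.89² + 1.13² = 3.9186
Covariances σ_ij = r_ij · s_i · s_j:
  σ(Item 1,Item 2) = 0.26 × 1.36 × 0.89 = 0.3147
  σ(Item 1,Item 3) = 0.17 × 1.36 × 1.13 = 0.2613
  σ(Item 2,Item 3) = 0.31 × 0.89 × 1.13 = 0.3118
σ²_T = Σσ²ᵢ + 2·Σσ_ij = 3.9186 + 2 × 0.8878 = 5.6942
α = (3/2)·(1 − 3.9186/5.6942) = 0.47

α = 0.47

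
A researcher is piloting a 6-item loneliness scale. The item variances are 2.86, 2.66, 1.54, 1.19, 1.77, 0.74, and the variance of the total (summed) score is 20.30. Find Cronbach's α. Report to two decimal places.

Cronbach's α = 0.56

sum of item variances = 2.86 + 2.66 + 1.54 + 1.19 + 1.77 + 0.74 = 10.76
α = (k/(k−1))·(1 − sum of item variances/σ²_total) = (6/5)·(1 − 10.76/20.30) = 0.56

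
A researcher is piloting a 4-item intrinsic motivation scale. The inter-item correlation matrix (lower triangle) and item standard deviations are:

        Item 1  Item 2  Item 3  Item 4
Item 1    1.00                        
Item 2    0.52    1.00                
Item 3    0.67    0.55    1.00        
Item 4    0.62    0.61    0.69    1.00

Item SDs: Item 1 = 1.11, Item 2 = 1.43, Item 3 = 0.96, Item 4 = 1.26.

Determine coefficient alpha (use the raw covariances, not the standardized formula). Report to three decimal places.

coefficient alpha = 0.850

Σσ²ᵢ = 1.11² + 1.43² + 0.96² + 1.26² = 5.7862
Covariances σ_ij = r_ij · s_i · s_j:
  σ(Item 1,Item 2) = 0.52 × 1.11 × 1.43 = 0.8254
  σ(Item 1,Item 3) = 0.67 × 1.11 × 0.96 = 0.7140
  σ(Item 1,Item 4) = 0.62 × 1.11 × 1.26 = 0.8671
  σ(Item 2,Item 3) = 0.55 × 1.43 × 0.96 = 0.7550
  σ(Item 2,Item 4) = 0.61 × 1.43 × 1.26 = 1.0991
  σ(Item 3,Item 4) = 0.69 × 0.96 × 1.26 = 0.8346
σ²_T = Σσ²ᵢ + 2·Σσ_ij = 5.7862 + 2 × 5.0952 = 15.9766
α = (4/3)·(1 − 5.7862/15.9766) = 0.850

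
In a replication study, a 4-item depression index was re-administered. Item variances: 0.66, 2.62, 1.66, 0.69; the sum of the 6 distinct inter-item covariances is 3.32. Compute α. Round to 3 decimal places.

α = 0.722

Σσ²ᵢ = 0.66 + 2.62 + 1.66 + 0.69 = 5.63
Sum of distinct covariances = 3.32
total variance = Σσ²ᵢ + 2·Σcov = 5.63 + 2 × 3.32 = 12.27
α = (4/3)·(1 − 5.63/12.27) = 0.722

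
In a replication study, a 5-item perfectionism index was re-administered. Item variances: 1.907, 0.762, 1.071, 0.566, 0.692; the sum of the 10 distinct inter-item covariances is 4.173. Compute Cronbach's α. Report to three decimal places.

ΣVar(i) = 1.907 + 0.762 + 1.071 + 0.566 + 0.692 = 4.998
Sum of distinct covariances = 4.173
σ²_T = ΣVar(i) + 2·Σcov = 4.998 + 2 × 4.173 = 13.344
α = (5/4)·(1 − 4.998/13.344) = 0.782

α = 0.782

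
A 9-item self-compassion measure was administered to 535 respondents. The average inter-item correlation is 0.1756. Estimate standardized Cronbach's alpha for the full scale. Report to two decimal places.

standardized Cronbach's alpha = 0.66

Standardized α = k·r̄ / (1 + (k−1)·r̄) = 9 × 0.1756 / (1 + 8 × 0.1756)
  = 1.5804 / 2.4048 = 0.66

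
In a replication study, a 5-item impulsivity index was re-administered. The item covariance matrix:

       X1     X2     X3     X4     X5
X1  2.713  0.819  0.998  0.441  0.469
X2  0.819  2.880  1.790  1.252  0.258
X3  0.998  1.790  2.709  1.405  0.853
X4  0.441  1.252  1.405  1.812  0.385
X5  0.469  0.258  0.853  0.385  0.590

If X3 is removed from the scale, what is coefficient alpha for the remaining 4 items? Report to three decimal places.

Remaining items: X1, X2, X4, X5 (k = 4).
ΣVar(i) = 2.713 + 2.880 + 1.812 + 0.590 = 7.995
σ²_total = 7.995 + 2 × 3.624 = 15.243
α (item deleted) = (4/3)·(1 − 7.995/15.243) = 0.634

coefficient alpha = 0.634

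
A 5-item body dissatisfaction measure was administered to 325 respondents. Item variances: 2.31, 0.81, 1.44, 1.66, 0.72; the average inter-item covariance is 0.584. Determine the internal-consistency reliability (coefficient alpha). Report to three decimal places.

α = 0.784

Σσᵢ² = 2.31 + 0.81 + 1.44 + 1.66 + 0.72 = 6.94
Sum of the 10 distinct covariances = 10 × 0.584 = 5.840
σ²_total = Σσᵢ² + 2·Σcov = 6.94 + 2 × 5.840 = 18.620
α = (5/4)·(1 − 6.94/18.620) = 0.784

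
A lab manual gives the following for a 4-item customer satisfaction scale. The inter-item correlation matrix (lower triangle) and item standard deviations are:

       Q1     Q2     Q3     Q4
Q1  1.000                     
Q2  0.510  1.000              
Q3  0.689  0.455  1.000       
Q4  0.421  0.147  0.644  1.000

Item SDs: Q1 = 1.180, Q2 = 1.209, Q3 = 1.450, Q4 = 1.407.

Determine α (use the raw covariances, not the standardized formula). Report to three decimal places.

α = 0.785

Σσ²ᵢ = 1.180² + 1.209² + 1.450² + 1.407² = 6.9362
Covariances σ_ij = r_ij · s_i · s_j:
  σ(Q1,Q2) = 0.510 × 1.180 × 1.209 = 0.7276
  σ(Q1,Q3) = 0.689 × 1.180 × 1.450 = 1.1789
  σ(Q1,Q4) = 0.421 × 1.180 × 1.407 = 0.6990
  σ(Q2,Q3) = 0.455 × 1.209 × 1.450 = 0.7976
  σ(Q2,Q4) = 0.147 × 1.209 × 1.407 = 0.2501
  σ(Q3,Q4) = 0.644 × 1.450 × 1.407 = 1.3139
σ²_T = Σσ²ᵢ + 2·Σσ_ij = 6.9362 + 2 × 4.9671 = 16.8704
α = (4/3)·(1 − 6.9362/16.8704) = 0.785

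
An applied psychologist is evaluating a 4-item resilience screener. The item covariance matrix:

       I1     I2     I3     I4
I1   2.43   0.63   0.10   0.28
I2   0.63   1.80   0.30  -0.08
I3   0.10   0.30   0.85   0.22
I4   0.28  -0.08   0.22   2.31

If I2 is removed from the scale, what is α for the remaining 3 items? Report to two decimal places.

α = 0.27

Remaining items: I1, I3, I4 (k = 3).
Σσ²ᵢ = 2.43 + 0.85 + 2.31 = 5.59
Var(T) = 5.59 + 2 × 0.60 = 6.79
α (item deleted) = (3/2)·(1 − 5.59/6.79) = 0.27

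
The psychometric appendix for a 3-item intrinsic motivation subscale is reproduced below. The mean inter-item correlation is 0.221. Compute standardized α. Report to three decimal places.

standardized α = 0.460

Standardized α = k·r̄ / (1 + (k−1)·r̄) = 3 × 0.221 / (1 + 2 × 0.221)
  = 0.6630 / 1.4420 = 0.460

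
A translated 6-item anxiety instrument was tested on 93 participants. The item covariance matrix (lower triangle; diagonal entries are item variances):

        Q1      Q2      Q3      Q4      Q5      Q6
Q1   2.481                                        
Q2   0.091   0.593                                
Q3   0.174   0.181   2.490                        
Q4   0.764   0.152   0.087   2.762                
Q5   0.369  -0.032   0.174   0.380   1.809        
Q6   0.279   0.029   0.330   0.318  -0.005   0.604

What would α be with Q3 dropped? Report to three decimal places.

Remaining items: Q1, Q2, Q4, Q5, Q6 (k = 5).
sum of item variances = 2.481 + 0.593 + 2.762 + 1.809 + 0.604 = 8.249
σ²_total = 8.249 + 2 × 2.345 = 12.939
α (item deleted) = (5/4)·(1 − 8.249/12.939) = 0.453

α = 0.453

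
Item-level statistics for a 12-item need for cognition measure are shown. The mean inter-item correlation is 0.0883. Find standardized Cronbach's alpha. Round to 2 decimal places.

Standardized α = k·r̄ / (1 + (k−1)·r̄) = 12 × 0.0883 / (1 + 11 × 0.0883)
  = 1.0596 / 1.9713 = 0.54

standardized Cronbach's alpha = 0.54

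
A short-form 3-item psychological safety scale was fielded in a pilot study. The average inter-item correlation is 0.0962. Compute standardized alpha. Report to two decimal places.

Standardized α = k·r̄ / (1 + (k−1)·r̄) = 3 × 0.0962 / (1 + 2 × 0.0962)
  = 0.2886 / 1.1924 = 0.24

α = 0.24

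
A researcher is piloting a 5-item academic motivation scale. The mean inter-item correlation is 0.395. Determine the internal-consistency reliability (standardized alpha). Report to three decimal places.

α = 0.766

Standardized α = k·r̄ / (1 + (k−1)·r̄) = 5 × 0.395 / (1 + 4 × 0.395)
  = 1.9750 / 2.5800 = 0.766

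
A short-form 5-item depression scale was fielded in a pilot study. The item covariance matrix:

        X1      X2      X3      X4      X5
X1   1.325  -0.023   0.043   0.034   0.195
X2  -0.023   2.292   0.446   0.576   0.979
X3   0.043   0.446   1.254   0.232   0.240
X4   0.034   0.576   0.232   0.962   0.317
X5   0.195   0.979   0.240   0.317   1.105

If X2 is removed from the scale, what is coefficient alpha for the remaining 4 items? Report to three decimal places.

Remaining items: X1, X3, X4, X5 (k = 4).
sum of item variances = 1.325 + 1.254 + 0.962 + 1.105 = 4.646
σ²_T = 4.646 + 2 × 1.061 = 6.768
α (item deleted) = (4/3)·(1 − 4.646/6.768) = 0.418

coefficient alpha = 0.418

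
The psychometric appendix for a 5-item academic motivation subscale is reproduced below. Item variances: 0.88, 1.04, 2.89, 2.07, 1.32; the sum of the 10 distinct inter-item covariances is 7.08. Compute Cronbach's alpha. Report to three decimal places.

ΣVar(i) = 0.88 + 1.04 + 2.89 + 2.07 + 1.32 = 8.20
Sum of distinct covariances = 7.08
Var(T) = ΣVar(i) + 2·Σcov = 8.20 + 2 × 7.08 = 22.36
α = (5/4)·(1 − 8.20/22.36) = 0.792

Cronbach's alpha = 0.792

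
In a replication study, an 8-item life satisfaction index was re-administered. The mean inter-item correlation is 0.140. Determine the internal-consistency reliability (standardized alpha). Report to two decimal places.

Standardized α = k·r̄ / (1 + (k−1)·r̄) = 8 × 0.140 / (1 + 7 × 0.140)
  = 1.1200 / 1.9800 = 0.57

α = 0.57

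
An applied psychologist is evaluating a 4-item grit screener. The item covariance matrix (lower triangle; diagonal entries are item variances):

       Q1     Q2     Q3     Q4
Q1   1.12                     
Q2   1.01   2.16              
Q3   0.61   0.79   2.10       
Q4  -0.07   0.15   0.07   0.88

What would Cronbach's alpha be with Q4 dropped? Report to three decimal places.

α = 0.709

Remaining items: Q1, Q2, Q3 (k = 3).
Σσᵢ² = 1.12 + 2.16 + 2.10 = 5.38
σ²_T = 5.38 + 2 × 2.41 = 10.20
α (item deleted) = (3/2)·(1 − 5.38/10.20) = 0.709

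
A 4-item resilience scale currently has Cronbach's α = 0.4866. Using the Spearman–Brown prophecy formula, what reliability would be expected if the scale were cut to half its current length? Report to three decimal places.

predicted reliability = 0.322

Length factor m = 1/2
α' = m·α / (1 − (1−m)·α)
   = 1/2 × 0.4866 / (1 − (1 − 1/2) × 0.4866)
   = 0.2433 / 0.7567 = 0.322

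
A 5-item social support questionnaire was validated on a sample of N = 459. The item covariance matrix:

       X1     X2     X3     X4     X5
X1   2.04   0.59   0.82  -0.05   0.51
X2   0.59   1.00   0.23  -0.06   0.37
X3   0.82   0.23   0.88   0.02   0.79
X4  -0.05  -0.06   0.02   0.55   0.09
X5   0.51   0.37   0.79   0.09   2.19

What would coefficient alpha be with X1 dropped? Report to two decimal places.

Remaining items: X2, X3, X4, X5 (k = 4).
Σσᵢ² = 1.00 + 0.88 + 0.55 + 2.19 = 4.62
Var(T) = 4.62 + 2 × 1.44 = 7.50
α (item deleted) = (4/3)·(1 − 4.62/7.50) = 0.51

α = 0.51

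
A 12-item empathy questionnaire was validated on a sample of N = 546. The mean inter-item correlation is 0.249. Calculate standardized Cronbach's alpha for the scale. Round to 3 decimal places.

standardized Cronbach's alpha = 0.799

Standardized α = k·r̄ / (1 + (k−1)·r̄) = 12 × 0.249 / (1 + 11 × 0.249)
  = 2.9880 / 3.7390 = 0.799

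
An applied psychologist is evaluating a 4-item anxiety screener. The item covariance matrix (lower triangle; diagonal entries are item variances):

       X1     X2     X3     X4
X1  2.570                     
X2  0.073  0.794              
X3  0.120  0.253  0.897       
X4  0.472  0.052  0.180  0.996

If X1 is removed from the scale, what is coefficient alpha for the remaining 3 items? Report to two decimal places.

Remaining items: X2, X3, X4 (k = 3).
Σσ²ᵢ = 0.794 + 0.897 + 0.996 = 2.687
Var(T) = 2.687 + 2 × 0.485 = 3.657
α (item deleted) = (3/2)·(1 − 2.687/3.657) = 0.40

coefficient alpha = 0.40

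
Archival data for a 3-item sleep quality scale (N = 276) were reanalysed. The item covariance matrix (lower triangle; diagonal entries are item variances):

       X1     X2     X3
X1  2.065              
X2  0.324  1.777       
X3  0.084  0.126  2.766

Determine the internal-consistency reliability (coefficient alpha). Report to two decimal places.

α = 0.21

ΣVar(i) = 2.065 + 1.777 + 2.766 = 6.608
Sum of off-diagonal covariances = 0.534
Var(T) = 6.608 + 2 × 0.534 = 7.676
α = (k/(k−1))·(1 − ΣVar(i)/Var(T)) = (3/2)·(1 − 6.608/7.676) = 0.21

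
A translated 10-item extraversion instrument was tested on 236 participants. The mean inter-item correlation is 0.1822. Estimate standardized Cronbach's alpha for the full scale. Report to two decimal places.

standardized Cronbach's alpha = 0.69

Standardized α = k·r̄ / (1 + (k−1)·r̄) = 10 × 0.1822 / (1 + 9 × 0.1822)
  = 1.8220 / 2.6398 = 0.69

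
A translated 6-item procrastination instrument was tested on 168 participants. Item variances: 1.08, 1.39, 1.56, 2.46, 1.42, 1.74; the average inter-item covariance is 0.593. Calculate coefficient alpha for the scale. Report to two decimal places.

α = 0.78

Σσ²ᵢ = 1.08 + 1.39 + 1.56 + 2.46 + 1.42 + 1.74 = 9.65
Sum of the 15 distinct covariances = 15 × 0.593 = 8.895
total variance = Σσ²ᵢ + 2·Σcov = 9.65 + 2 × 8.895 = 27.440
α = (6/5)·(1 − 9.65/27.440) = 0.78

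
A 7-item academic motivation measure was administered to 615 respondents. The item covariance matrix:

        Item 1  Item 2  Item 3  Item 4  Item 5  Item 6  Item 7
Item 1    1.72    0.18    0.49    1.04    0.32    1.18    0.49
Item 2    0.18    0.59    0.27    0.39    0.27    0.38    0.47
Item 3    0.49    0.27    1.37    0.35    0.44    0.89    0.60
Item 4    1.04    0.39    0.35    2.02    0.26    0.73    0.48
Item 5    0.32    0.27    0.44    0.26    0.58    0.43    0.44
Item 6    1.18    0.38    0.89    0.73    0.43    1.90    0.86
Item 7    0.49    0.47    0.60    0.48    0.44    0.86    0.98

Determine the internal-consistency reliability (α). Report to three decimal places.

α = 0.823

ΣVar(i) = 1.72 + 0.59 + 1.37 + 2.02 + 0.58 + 1.90 + 0.98 = 9.16
Σ_{i<j} σ_ij = 10.96
σ²_total = 9.16 + 2 × 10.96 = 31.08
α = (k/(k−1))·(1 − ΣVar(i)/σ²_total) = (7/6)·(1 − 9.16/31.08) = 0.823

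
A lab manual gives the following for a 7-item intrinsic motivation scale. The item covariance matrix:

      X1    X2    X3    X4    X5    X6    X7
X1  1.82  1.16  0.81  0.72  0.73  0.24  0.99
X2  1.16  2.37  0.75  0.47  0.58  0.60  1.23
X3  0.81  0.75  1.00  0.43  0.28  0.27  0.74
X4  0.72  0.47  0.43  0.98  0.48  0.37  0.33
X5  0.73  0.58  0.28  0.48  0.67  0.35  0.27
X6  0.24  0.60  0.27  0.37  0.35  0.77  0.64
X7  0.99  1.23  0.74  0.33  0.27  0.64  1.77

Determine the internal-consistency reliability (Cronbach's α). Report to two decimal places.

Σσᵢ² = 1.82 + 2.37 + 1.00 + 0.98 + 0.67 + 0.77 + 1.77 = 9.38
Σ_{i<j} σ_ij = 12.44
Var(T) = 9.38 + 2 × 12.44 = 34.26
α = (k/(k−1))·(1 − Σσᵢ²/Var(T)) = (7/6)·(1 − 9.38/34.26) = 0.85

Cronbach's α = 0.85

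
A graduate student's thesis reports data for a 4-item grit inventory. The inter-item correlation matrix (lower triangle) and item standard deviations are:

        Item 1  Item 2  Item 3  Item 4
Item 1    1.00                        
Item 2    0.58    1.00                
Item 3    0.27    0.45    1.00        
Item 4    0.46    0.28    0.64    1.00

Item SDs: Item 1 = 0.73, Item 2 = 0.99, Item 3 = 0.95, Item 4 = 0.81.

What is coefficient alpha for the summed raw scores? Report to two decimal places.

Σσ²ᵢ = 0.73² + 0.99² + 0.95² + 0.81² = 3.0716
Covariances σ_ij = r_ij · s_i · s_j:
  σ(Item 1,Item 2) = 0.58 × 0.73 × 0.99 = 0.4192
  σ(Item 1,Item 3) = 0.27 × 0.73 × 0.95 = 0.1872
  σ(Item 1,Item 4) = 0.46 × 0.73 × 0.81 = 0.2720
  σ(Item 2,Item 3) = 0.45 × 0.99 × 0.95 = 0.4232
  σ(Item 2,Item 4) = 0.28 × 0.99 × 0.81 = 0.2245
  σ(Item 3,Item 4) = 0.64 × 0.95 × 0.81 = 0.4925
σ²_T = Σσ²ᵢ + 2·Σσ_ij = 3.0716 + 2 × 2.0186 = 7.1088
α = (4/3)·(1 − 3.0716/7.1088) = 0.76

coefficient alpha = 0.76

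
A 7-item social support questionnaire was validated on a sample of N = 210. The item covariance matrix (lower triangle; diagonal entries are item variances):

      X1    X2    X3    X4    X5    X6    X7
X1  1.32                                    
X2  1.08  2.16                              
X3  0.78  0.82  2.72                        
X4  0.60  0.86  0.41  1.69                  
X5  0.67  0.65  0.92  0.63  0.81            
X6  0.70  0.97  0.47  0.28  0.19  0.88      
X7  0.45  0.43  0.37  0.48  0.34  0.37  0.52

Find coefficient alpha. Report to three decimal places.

sum of item variances = 1.32 + 2.16 + 2.72 + 1.69 + 0.81 + 0.88 + 0.52 = 10.10
Sum of off-diagonal covariances = 12.47
Var(T) = 10.10 + 2 × 12.47 = 35.04
α = (k/(k−1))·(1 − sum of item variances/Var(T)) = (7/6)·(1 − 10.10/35.04) = 0.830

coefficient alpha = 0.830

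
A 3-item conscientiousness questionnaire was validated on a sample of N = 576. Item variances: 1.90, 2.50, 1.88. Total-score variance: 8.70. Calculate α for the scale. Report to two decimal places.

Σσᵢ² = 1.90 + 2.50 + 1.88 = 6.28
α = (k/(k−1))·(1 − Σσᵢ²/total variance) = (3/2)·(1 − 6.28/8.70) = 0.42

α = 0.42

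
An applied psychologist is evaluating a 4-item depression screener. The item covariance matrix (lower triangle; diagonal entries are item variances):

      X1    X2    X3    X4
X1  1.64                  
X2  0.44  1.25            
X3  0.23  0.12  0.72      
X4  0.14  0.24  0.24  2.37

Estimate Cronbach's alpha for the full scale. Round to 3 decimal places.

α = 0.427

Σσ²ᵢ = 1.64 + 1.25 + 0.72 + 2.37 = 5.98
Sum of off-diagonal covariances = 1.41
Var(T) = 5.98 + 2 × 1.41 = 8.80
α = (k/(k−1))·(1 − Σσ²ᵢ/Var(T)) = (4/3)·(1 − 5.98/8.80) = 0.427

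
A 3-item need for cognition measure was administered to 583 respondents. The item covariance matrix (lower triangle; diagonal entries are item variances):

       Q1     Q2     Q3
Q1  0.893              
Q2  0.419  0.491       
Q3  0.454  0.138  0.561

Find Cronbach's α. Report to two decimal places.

Σσ²ᵢ = 0.893 + 0.491 + 0.561 = 1.945
Sum of off-diagonal covariances = 1.011
Var(T) = 1.945 + 2 × 1.011 = 3.967
α = (k/(k−1))·(1 − Σσ²ᵢ/Var(T)) = (3/2)·(1 − 1.945/3.967) = 0.76

Cronbach's α = 0.76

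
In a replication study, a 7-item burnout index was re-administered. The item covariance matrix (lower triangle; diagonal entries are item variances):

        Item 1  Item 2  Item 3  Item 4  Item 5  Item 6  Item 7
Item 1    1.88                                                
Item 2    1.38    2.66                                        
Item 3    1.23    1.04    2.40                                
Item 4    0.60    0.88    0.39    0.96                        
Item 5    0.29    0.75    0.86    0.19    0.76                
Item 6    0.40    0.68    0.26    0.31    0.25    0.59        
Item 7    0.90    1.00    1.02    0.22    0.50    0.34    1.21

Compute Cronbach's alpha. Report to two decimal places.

α = 0.84

sum of item variances = 1.88 + 2.66 + 2.40 + 0.96 + 0.76 + 0.59 + 1.21 = 10.46
Σ_{i<j} σ_ij = 13.49
σ²_total = 10.46 + 2 × 13.49 = 37.44
α = (k/(k−1))·(1 − sum of item variances/σ²_total) = (7/6)·(1 − 10.46/37.44) = 0.84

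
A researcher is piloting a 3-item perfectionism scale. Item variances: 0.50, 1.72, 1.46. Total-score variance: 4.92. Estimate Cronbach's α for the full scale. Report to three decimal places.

Cronbach's α = 0.378

ΣVar(i) = 0.50 + 1.72 + 1.46 = 3.68
α = (k/(k−1))·(1 − ΣVar(i)/σ²_total) = (3/2)·(1 − 3.68/4.92) = 0.378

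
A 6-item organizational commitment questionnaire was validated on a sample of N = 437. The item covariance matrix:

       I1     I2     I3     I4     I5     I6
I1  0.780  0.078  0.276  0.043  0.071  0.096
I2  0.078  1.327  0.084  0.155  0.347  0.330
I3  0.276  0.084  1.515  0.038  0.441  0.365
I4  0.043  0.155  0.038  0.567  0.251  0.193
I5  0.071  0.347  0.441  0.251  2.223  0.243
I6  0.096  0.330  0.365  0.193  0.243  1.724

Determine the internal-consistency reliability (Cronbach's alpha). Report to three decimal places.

Cronbach's alpha = 0.510

Σσᵢ² = 0.780 + 1.327 + 1.515 + 0.567 + 2.223 + 1.724 = 8.136
Σ_{i<j} σ_ij = 3.011
total variance = 8.136 + 2 × 3.011 = 14.158
α = (k/(k−1))·(1 − Σσᵢ²/total variance) = (6/5)·(1 − 8.136/14.158) = 0.510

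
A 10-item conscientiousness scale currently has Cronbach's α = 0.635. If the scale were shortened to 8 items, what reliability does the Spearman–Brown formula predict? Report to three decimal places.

Length factor m = 8/10 = 0.8000
α' = m·α / (1 − (1−m)·α)
   = 8/10 × 0.635 / (1 − (1 − 8/10) × 0.635)
   = 0.5080 / 0.8730 = 0.582

predicted reliability = 0.582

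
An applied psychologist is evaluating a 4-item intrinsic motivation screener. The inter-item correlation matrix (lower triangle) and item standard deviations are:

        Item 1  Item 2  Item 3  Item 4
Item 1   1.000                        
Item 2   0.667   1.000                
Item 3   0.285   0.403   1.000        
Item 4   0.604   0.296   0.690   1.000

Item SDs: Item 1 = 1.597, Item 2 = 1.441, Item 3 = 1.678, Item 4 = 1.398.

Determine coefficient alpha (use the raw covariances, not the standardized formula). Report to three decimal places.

α = 0.790

Σσ²ᵢ = 1.597² + 1.441² + 1.678² + 1.398² = 9.3970
Covariances σ_ij = r_ij · s_i · s_j:
  σ(Item 1,Item 2) = 0.667 × 1.597 × 1.441 = 1.5350
  σ(Item 1,Item 3) = 0.285 × 1.597 × 1.678 = 0.7637
  σ(Item 1,Item 4) = 0.604 × 1.597 × 1.398 = 1.3485
  σ(Item 2,Item 3) = 0.403 × 1.441 × 1.678 = 0.9745
  σ(Item 2,Item 4) = 0.296 × 1.441 × 1.398 = 0.5963
  σ(Item 3,Item 4) = 0.690 × 1.678 × 1.398 = 1.6186
σ²_T = Σσ²ᵢ + 2·Σσ_ij = 9.3970 + 2 × 6.8366 = 23.0702
α = (4/3)·(1 − 9.3970/23.0702) = 0.790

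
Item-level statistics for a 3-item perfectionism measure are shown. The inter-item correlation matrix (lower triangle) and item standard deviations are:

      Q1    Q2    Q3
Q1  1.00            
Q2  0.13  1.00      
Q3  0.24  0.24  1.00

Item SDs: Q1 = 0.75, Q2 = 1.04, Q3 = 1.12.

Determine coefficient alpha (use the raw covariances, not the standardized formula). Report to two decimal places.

Σσ²ᵢ = 0.75² + 1.04² + 1.12² = 2.8985
Covariances σ_ij = r_ij · s_i · s_j:
  σ(Q1,Q2) = 0.13 × 0.75 × 1.04 = 0.1014
  σ(Q1,Q3) = 0.24 × 0.75 × 1.12 = 0.2016
  σ(Q2,Q3) = 0.24 × 1.04 × 1.12 = 0.2796
σ²_T = Σσ²ᵢ + 2·Σσ_ij = 2.8985 + 2 × 0.5826 = 4.0637
α = (3/2)·(1 − 2.8985/4.0637) = 0.43

coefficient alpha = 0.43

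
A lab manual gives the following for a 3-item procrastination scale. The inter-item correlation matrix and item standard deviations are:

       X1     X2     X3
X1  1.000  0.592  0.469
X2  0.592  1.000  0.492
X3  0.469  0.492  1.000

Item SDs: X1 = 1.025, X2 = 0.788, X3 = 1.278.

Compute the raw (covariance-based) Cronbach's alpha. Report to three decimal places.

α = 0.735

Σσ²ᵢ = 1.025² + 0.788² + 1.278² = 3.3049
Covariances σ_ij = r_ij · s_i · s_j:
  σ(X1,X2) = 0.592 × 1.025 × 0.788 = 0.4782
  σ(X1,X3) = 0.469 × 1.025 × 1.278 = 0.6144
  σ(X2,X3) = 0.492 × 0.788 × 1.278 = 0.4955
σ²_T = Σσ²ᵢ + 2·Σσ_ij = 3.3049 + 2 × 1.5881 = 6.4811
α = (3/2)·(1 − 3.3049/6.4811) = 0.735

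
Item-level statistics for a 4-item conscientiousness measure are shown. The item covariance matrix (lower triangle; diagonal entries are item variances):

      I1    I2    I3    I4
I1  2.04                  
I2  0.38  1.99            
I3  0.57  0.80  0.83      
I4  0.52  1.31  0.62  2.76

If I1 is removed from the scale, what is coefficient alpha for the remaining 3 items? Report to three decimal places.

coefficient alpha = 0.742

Remaining items: I2, I3, I4 (k = 3).
Σσ²ᵢ = 1.99 + 0.83 + 2.76 = 5.58
total variance = 5.58 + 2 × 2.73 = 11.04
α (item deleted) = (3/2)·(1 − 5.58/11.04) = 0.742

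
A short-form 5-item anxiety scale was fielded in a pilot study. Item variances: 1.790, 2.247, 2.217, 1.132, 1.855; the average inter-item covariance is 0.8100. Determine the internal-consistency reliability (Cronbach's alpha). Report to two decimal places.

Cronbach's alpha = 0.80

sum of item variances = 1.790 + 2.247 + 2.217 + 1.132 + 1.855 = 9.241
Sum of the 10 distinct covariances = 10 × 0.8100 = 8.1000
total variance = sum of item variances + 2·Σcov = 9.241 + 2 × 8.1000 = 25.4410
α = (5/4)·(1 − 9.241/25.4410) = 0.80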